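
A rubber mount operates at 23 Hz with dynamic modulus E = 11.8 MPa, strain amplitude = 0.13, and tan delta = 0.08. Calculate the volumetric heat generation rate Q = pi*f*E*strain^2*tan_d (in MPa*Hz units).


Q = pi * f * E * strain^2 * tan_d
= pi * 23 * 11.8 * 0.13^2 * 0.08
= pi * 23 * 11.8 * 0.0169 * 0.08
= 1.1528

Q = 1.1528


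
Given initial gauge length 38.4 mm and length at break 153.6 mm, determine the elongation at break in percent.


Elongation = (Lf - L0) / L0 * 100
= (153.6 - 38.4) / 38.4 * 100
= 115.2 / 38.4 * 100
= 300.0%

300.0%


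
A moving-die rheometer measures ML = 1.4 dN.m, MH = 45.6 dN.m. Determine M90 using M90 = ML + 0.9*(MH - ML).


M90 = ML + 0.9 * (MH - ML)
M90 = 1.4 + 0.9 * (45.6 - 1.4)
M90 = 1.4 + 0.9 * 44.2
M90 = 41.18 dN.m

41.18 dN.m


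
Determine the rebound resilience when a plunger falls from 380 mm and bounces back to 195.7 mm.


Resilience = h_rebound / h_drop * 100
= 195.7 / 380 * 100
= 51.5%

51.5%


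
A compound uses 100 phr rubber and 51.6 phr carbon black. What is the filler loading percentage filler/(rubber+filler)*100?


Filler % = filler / (rubber + filler) * 100
= 51.6 / (100 + 51.6) * 100
= 51.6 / 151.6 * 100
= 34.04%

34.04%


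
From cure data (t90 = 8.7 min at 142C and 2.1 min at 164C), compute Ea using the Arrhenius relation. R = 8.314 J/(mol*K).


T1 = 415.15 K, T2 = 437.15 K
1/T1 - 1/T2 = 1.2122e-04
ln(t1/t2) = ln(8.7/2.1) = 1.4214
Ea = 8.314 * 1.4214 / 1.2122e-04 = 97484.3276 J/mol
Ea = 97.48 kJ/mol

97.48 kJ/mol


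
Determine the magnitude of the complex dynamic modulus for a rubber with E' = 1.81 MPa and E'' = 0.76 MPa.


|E*| = sqrt(E'^2 + E''^2)
= sqrt(1.81^2 + 0.76^2)
= sqrt(3.2761 + 0.5776)
= 1.963 MPa

1.963 MPa


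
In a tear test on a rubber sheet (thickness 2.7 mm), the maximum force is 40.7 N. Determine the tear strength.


Tear strength = force / thickness
= 40.7 / 2.7
= 15.07 N/mm

15.07 N/mm


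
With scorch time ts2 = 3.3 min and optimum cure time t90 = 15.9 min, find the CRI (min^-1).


CRI = 100 / (t90 - ts2)
= 100 / (15.9 - 3.3)
= 100 / 12.6
= 7.94 min^-1

7.94 min^-1


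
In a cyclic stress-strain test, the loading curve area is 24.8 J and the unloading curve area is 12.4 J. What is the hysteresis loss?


Hysteresis loss = loading - unloading
= 24.8 - 12.4
= 12.4 J

12.4 J


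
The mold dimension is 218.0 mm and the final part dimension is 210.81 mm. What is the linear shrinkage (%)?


Shrinkage = (mold - part) / mold * 100
= (218.0 - 210.81) / 218.0 * 100
= 7.19 / 218.0 * 100
= 3.3%

3.3%


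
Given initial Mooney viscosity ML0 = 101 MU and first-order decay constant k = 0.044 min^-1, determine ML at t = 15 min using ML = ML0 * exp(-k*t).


ML = ML0 * exp(-k * t)
ML = 101 * exp(-0.044 * 15)
ML = 101 * 0.5169
ML = 52.2 MU

52.2 MU


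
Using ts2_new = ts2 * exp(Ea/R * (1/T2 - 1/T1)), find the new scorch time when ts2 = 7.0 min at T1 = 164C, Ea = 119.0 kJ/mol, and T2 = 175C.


Convert temperatures: T1 = 164 + 273.15 = 437.15 K, T2 = 175 + 273.15 = 448.15 K
ts2_new = 7.0 * exp(119000 / 8.314 * (1/448.15 - 1/437.15))
1/T2 - 1/T1 = -5.6149e-05
ts2_new = 3.13 min

3.13 min


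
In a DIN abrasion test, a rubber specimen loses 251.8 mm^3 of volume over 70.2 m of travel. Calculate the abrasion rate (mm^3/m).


Rate = volume_loss / distance
= 251.8 / 70.2
= 3.587 mm^3/m

3.587 mm^3/m


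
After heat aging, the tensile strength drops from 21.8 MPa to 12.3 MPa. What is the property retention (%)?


Retention = aged / original * 100
= 12.3 / 21.8 * 100
= 56.4%

56.4%


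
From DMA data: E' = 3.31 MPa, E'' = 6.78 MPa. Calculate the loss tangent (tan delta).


tan delta = E'' / E'
= 6.78 / 3.31
= 2.0483

tan delta = 2.0483


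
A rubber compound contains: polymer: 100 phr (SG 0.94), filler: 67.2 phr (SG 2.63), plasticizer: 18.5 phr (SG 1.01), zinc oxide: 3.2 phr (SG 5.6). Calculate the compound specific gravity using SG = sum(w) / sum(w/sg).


Sum of weights = 188.9
Volume contributions:
  polymer: 100/0.94 = 106.3830
  filler: 67.2/2.63 = 25.5513
  plasticizer: 18.5/1.01 = 18.3168
  zinc oxide: 3.2/5.6 = 0.5714
Sum of volumes = 150.8226
SG = 188.9 / 150.8226 = 1.252

SG = 1.252


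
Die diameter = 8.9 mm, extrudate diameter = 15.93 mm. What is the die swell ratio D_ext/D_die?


Die swell ratio = D_extrudate / D_die
= 15.93 / 8.9
= 1.79

Die swell = 1.79


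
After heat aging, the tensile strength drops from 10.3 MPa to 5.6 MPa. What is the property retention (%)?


Retention = aged / original * 100
= 5.6 / 10.3 * 100
= 54.4%

54.4%


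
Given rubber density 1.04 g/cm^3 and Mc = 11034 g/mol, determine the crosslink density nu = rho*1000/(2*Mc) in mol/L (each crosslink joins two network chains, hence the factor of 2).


nu = rho * 1000 / (2 * Mc)
nu = 1.04 * 1000 / (2 * 11034)
nu = 1040.0 / 22068
nu = 0.0471 mol/L

0.0471 mol/L


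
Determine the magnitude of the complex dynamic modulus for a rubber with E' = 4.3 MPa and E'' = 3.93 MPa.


|E*| = sqrt(E'^2 + E''^2)
= sqrt(4.3^2 + 3.93^2)
= sqrt(18.4900 + 15.4449)
= 5.825 MPa

5.825 MPa


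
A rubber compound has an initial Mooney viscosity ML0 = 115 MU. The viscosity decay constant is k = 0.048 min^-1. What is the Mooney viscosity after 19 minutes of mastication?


ML = ML0 * exp(-k * t)
ML = 115 * exp(-0.048 * 19)
ML = 115 * 0.4017
ML = 46.2 MU

46.2 MU


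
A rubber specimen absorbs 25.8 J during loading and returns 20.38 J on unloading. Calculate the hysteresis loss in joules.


Hysteresis loss = loading - unloading
= 25.8 - 20.38
= 5.42 J

5.42 J


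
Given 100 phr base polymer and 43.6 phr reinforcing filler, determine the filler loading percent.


Filler % = filler / (rubber + filler) * 100
= 43.6 / (100 + 43.6) * 100
= 43.6 / 143.6 * 100
= 30.36%

30.36%


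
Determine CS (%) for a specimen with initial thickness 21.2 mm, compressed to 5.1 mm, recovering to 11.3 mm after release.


CS = (t0 - recovered) / (t0 - ts) * 100
= (21.2 - 11.3) / (21.2 - 5.1) * 100
= 9.9 / 16.1 * 100
= 61.5%

61.5%


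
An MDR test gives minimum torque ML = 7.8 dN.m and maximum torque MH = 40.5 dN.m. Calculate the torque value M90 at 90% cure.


M90 = ML + 0.9 * (MH - ML)
M90 = 7.8 + 0.9 * (40.5 - 7.8)
M90 = 7.8 + 0.9 * 32.7
M90 = 37.23 dN.m

37.23 dN.m


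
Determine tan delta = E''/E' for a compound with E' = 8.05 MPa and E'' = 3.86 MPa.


tan delta = E'' / E'
= 3.86 / 8.05
= 0.4795

tan delta = 0.4795


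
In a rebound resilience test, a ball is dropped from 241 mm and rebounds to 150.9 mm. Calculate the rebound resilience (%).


Resilience = h_rebound / h_drop * 100
= 150.9 / 241 * 100
= 62.6%

62.6%


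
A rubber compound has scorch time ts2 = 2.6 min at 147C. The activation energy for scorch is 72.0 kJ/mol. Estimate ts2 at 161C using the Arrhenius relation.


Convert temperatures: T1 = 147 + 273.15 = 420.15 K, T2 = 161 + 273.15 = 434.15 K
ts2_new = 2.6 * exp(72000 / 8.314 * (1/434.15 - 1/420.15))
1/T2 - 1/T1 = -7.6751e-05
ts2_new = 1.34 min

1.34 min


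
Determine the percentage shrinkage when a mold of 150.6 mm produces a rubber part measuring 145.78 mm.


Shrinkage = (mold - part) / mold * 100
= (150.6 - 145.78) / 150.6 * 100
= 4.82 / 150.6 * 100
= 3.2%

3.2%


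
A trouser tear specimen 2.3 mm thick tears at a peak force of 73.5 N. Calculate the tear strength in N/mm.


Tear strength = force / thickness
= 73.5 / 2.3
= 31.96 N/mm

31.96 N/mm


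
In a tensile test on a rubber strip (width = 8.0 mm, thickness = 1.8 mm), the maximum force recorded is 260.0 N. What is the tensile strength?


Area = width * thickness = 8.0 * 1.8 = 14.4 mm^2
TS = force / area = 260.0 / 14.4 = 18.06 MPa

18.06 MPa


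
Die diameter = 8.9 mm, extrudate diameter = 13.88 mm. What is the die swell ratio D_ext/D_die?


Die swell ratio = D_extrudate / D_die
= 13.88 / 8.9
= 1.56

Die swell = 1.56


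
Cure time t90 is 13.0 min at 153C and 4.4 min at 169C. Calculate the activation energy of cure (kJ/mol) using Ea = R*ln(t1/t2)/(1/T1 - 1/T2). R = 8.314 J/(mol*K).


T1 = 426.15 K, T2 = 442.15 K
1/T1 - 1/T2 = 8.4916e-05
ln(t1/t2) = ln(13.0/4.4) = 1.0833
Ea = 8.314 * 1.0833 / 8.4916e-05 = 106069.0965 J/mol
Ea = 106.07 kJ/mol

106.07 kJ/mol


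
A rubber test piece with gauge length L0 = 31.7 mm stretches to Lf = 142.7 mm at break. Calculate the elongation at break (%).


Elongation = (Lf - L0) / L0 * 100
= (142.7 - 31.7) / 31.7 * 100
= 111.0 / 31.7 * 100
= 350.2%

350.2%


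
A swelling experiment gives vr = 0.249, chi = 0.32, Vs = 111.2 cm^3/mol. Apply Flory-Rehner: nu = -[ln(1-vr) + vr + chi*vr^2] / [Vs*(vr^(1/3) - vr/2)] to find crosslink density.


ln(1 - vr) = ln(1 - 0.249) = -0.2863
Numerator = -((-0.2863) + 0.249 + 0.32 * 0.249^2) = 0.0175
Denominator = 111.2 * (0.249^(1/3) - 0.249/2) = 56.1137
nu = 0.0175 / 56.1137 = 3.1203e-04 mol/cm^3

3.1203e-04 mol/cm^3


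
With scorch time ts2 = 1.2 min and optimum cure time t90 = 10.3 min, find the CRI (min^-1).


CRI = 100 / (t90 - ts2)
= 100 / (10.3 - 1.2)
= 100 / 9.1
= 10.99 min^-1

10.99 min^-1


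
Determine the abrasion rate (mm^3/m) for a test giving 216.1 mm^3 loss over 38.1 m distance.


Rate = volume_loss / distance
= 216.1 / 38.1
= 5.672 mm^3/m

5.672 mm^3/m


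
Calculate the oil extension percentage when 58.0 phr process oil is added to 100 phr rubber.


Oil % = oil / (100 + oil) * 100
= 58.0 / (100 + 58.0) * 100
= 58.0 / 158.0 * 100
= 36.71%

36.71%


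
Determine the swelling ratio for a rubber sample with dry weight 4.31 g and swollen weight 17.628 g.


Q = W_swollen / W_dry
Q = 17.628 / 4.31
Q = 4.09

Q = 4.09


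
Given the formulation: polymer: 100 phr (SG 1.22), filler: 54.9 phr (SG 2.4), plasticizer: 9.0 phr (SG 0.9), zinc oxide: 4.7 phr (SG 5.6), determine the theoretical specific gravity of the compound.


Sum of weights = 168.6
Volume contributions:
  polymer: 100/1.22 = 81.9672
  filler: 54.9/2.4 = 22.8750
  plasticizer: 9.0/0.9 = 10.0000
  zinc oxide: 4.7/5.6 = 0.8393
Sum of volumes = 115.6815
SG = 168.6 / 115.6815 = 1.457

SG = 1.457


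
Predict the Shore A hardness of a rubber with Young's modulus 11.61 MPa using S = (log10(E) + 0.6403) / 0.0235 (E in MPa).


log10(E) = 0.0235*S - 0.6403  =>  S = (log10(E) + 0.6403) / 0.0235
log10(11.61) = 1.064832
S = (1.064832 + 0.6403) / 0.0235 = 1.705132 / 0.0235
S = 72.6

Shore A = 72.6


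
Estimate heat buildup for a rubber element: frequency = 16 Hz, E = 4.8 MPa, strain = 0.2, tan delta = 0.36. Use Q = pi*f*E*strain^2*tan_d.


Q = pi * f * E * strain^2 * tan_d
= pi * 16 * 4.8 * 0.2^2 * 0.36
= pi * 16 * 4.8 * 0.0400 * 0.36
= 3.4744

Q = 3.4744


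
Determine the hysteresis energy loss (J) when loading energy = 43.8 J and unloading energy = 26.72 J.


Hysteresis loss = loading - unloading
= 43.8 - 26.72
= 17.08 J

17.08 J


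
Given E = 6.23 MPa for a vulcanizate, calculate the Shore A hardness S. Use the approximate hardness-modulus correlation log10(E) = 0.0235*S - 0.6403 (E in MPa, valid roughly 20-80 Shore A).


log10(E) = 0.0235*S - 0.6403  =>  S = (log10(E) + 0.6403) / 0.0235
log10(6.23) = 0.794488
S = (0.794488 + 0.6403) / 0.0235 = 1.434788 / 0.0235
S = 61.1

Shore A = 61.1


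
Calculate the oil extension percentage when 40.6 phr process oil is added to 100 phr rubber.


Oil % = oil / (100 + oil) * 100
= 40.6 / (100 + 40.6) * 100
= 40.6 / 140.6 * 100
= 28.88%

28.88%


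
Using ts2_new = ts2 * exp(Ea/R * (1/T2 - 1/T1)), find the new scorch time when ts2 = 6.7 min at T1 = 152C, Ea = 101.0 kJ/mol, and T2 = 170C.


Convert temperatures: T1 = 152 + 273.15 = 425.15 K, T2 = 170 + 273.15 = 443.15 K
ts2_new = 6.7 * exp(101000 / 8.314 * (1/443.15 - 1/425.15))
1/T2 - 1/T1 = -9.5539e-05
ts2_new = 2.1 min

2.1 min


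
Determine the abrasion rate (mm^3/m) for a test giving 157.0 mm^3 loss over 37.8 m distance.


Rate = volume_loss / distance
= 157.0 / 37.8
= 4.153 mm^3/m

4.153 mm^3/m


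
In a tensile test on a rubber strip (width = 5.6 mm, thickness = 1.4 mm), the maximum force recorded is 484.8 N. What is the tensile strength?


Area = width * thickness = 5.6 * 1.4 = 7.84 mm^2
TS = force / area = 484.8 / 7.84 = 61.84 MPa

61.84 MPa


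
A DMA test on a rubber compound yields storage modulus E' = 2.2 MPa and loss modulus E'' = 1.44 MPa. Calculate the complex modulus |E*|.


|E*| = sqrt(E'^2 + E''^2)
= sqrt(2.2^2 + 1.44^2)
= sqrt(4.8400 + 2.0736)
= 2.629 MPa

2.629 MPa


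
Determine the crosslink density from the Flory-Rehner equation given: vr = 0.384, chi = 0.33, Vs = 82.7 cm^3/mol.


ln(1 - vr) = ln(1 - 0.384) = -0.4845
Numerator = -((-0.4845) + 0.384 + 0.33 * 0.384^2) = 0.0518
Denominator = 82.7 * (0.384^(1/3) - 0.384/2) = 44.2319
nu = 0.0518 / 44.2319 = 0.0012 mol/cm^3

0.0012 mol/cm^3


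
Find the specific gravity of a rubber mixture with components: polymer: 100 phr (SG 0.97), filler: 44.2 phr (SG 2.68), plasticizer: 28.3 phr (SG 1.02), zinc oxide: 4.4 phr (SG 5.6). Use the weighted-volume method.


Sum of weights = 176.9
Volume contributions:
  polymer: 100/0.97 = 103.0928
  filler: 44.2/2.68 = 16.4925
  plasticizer: 28.3/1.02 = 27.7451
  zinc oxide: 4.4/5.6 = 0.7857
Sum of volumes = 148.1161
SG = 176.9 / 148.1161 = 1.194

SG = 1.194


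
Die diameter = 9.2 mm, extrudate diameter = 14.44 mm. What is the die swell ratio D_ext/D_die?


Die swell ratio = D_extrudate / D_die
= 14.44 / 9.2
= 1.57

Die swell = 1.57


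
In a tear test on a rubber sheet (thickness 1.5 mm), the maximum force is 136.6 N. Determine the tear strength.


Tear strength = force / thickness
= 136.6 / 1.5
= 91.07 N/mm

91.07 N/mm


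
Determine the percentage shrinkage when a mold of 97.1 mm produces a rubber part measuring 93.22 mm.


Shrinkage = (mold - part) / mold * 100
= (97.1 - 93.22) / 97.1 * 100
= 3.88 / 97.1 * 100
= 4.0%

4.0%


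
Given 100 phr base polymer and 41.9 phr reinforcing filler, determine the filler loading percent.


Filler % = filler / (rubber + filler) * 100
= 41.9 / (100 + 41.9) * 100
= 41.9 / 141.9 * 100
= 29.53%

29.53%


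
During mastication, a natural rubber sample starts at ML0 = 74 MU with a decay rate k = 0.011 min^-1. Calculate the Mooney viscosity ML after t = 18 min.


ML = ML0 * exp(-k * t)
ML = 74 * exp(-0.011 * 18)
ML = 74 * 0.8204
ML = 60.71 MU

60.71 MU


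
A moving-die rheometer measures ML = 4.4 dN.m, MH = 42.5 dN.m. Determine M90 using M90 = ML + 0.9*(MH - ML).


M90 = ML + 0.9 * (MH - ML)
M90 = 4.4 + 0.9 * (42.5 - 4.4)
M90 = 4.4 + 0.9 * 38.1
M90 = 38.69 dN.m

38.69 dN.m


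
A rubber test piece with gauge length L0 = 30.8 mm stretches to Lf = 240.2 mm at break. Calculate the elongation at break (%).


Elongation = (Lf - L0) / L0 * 100
= (240.2 - 30.8) / 30.8 * 100
= 209.4 / 30.8 * 100
= 679.9%

679.9%


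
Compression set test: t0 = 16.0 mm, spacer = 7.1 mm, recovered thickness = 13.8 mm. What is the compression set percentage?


CS = (t0 - recovered) / (t0 - ts) * 100
= (16.0 - 13.8) / (16.0 - 7.1) * 100
= 2.2 / 8.9 * 100
= 24.7%

24.7%


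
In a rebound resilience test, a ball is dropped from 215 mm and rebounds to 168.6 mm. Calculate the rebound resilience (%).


Resilience = h_rebound / h_drop * 100
= 168.6 / 215 * 100
= 78.4%

78.4%


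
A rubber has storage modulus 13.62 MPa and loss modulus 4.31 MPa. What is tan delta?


tan delta = E'' / E'
= 4.31 / 13.62
= 0.3164

tan delta = 0.3164


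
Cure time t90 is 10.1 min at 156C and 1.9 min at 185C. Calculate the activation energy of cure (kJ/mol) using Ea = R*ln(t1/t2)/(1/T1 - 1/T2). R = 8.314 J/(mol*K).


T1 = 429.15 K, T2 = 458.15 K
1/T1 - 1/T2 = 1.4750e-04
ln(t1/t2) = ln(10.1/1.9) = 1.6707
Ea = 8.314 * 1.6707 / 1.4750e-04 = 94172.1538 J/mol
Ea = 94.17 kJ/mol

94.17 kJ/mol


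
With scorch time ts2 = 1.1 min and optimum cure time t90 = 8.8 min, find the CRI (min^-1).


CRI = 100 / (t90 - ts2)
= 100 / (8.8 - 1.1)
= 100 / 7.7
= 12.99 min^-1

12.99 min^-1


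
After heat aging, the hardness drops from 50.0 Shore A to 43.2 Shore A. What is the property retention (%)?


Retention = aged / original * 100
= 43.2 / 50.0 * 100
= 86.4%

86.4%


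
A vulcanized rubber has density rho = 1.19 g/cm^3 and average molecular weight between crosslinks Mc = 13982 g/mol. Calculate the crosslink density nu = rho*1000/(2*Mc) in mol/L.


nu = rho * 1000 / (2 * Mc)
nu = 1.19 * 1000 / (2 * 13982)
nu = 1190.0 / 27964
nu = 0.0426 mol/L

0.0426 mol/L


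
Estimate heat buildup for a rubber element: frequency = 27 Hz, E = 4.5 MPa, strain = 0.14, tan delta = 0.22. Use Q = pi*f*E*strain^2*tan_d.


Q = pi * f * E * strain^2 * tan_d
= pi * 27 * 4.5 * 0.14^2 * 0.22
= pi * 27 * 4.5 * 0.0196 * 0.22
= 1.6459

Q = 1.6459


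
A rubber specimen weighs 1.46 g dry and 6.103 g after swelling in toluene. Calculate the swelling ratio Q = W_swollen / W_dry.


Q = W_swollen / W_dry
Q = 6.103 / 1.46
Q = 4.18

Q = 4.18


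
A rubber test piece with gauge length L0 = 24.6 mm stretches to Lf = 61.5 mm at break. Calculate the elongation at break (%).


Elongation = (Lf - L0) / L0 * 100
= (61.5 - 24.6) / 24.6 * 100
= 36.9 / 24.6 * 100
= 150.0%

150.0%


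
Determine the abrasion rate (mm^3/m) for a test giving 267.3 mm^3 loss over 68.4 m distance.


Rate = volume_loss / distance
= 267.3 / 68.4
= 3.908 mm^3/m

3.908 mm^3/m


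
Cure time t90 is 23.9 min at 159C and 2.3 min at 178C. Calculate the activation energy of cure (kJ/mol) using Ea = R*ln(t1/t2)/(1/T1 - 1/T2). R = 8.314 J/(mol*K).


T1 = 432.15 K, T2 = 451.15 K
1/T1 - 1/T2 = 9.7454e-05
ln(t1/t2) = ln(23.9/2.3) = 2.3410
Ea = 8.314 * 2.3410 / 9.7454e-05 = 199713.5922 J/mol
Ea = 199.71 kJ/mol

199.71 kJ/mol


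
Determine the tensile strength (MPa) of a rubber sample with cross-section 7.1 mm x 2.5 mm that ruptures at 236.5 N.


Area = width * thickness = 7.1 * 2.5 = 17.75 mm^2
TS = force / area = 236.5 / 17.75 = 13.32 MPa

13.32 MPa


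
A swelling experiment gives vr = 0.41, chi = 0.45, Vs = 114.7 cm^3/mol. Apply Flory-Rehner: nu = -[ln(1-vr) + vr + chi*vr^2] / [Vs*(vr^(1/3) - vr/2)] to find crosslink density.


ln(1 - vr) = ln(1 - 0.41) = -0.5276
Numerator = -((-0.5276) + 0.41 + 0.45 * 0.41^2) = 0.0420
Denominator = 114.7 * (0.41^(1/3) - 0.41/2) = 61.6967
nu = 0.0420 / 61.6967 = 6.8055e-04 mol/cm^3

6.8055e-04 mol/cm^3


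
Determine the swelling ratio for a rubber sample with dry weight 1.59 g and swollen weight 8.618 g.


Q = W_swollen / W_dry
Q = 8.618 / 1.59
Q = 5.42

Q = 5.42


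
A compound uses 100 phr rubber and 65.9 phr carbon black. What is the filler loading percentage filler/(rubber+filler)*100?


Filler % = filler / (rubber + filler) * 100
= 65.9 / (100 + 65.9) * 100
= 65.9 / 165.9 * 100
= 39.72%

39.72%


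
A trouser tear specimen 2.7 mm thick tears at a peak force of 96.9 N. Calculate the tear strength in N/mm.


Tear strength = force / thickness
= 96.9 / 2.7
= 35.89 N/mm

35.89 N/mm


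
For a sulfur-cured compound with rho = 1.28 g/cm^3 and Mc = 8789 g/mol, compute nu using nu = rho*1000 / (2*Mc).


nu = rho * 1000 / (2 * Mc)
nu = 1.28 * 1000 / (2 * 8789)
nu = 1280.0 / 17578
nu = 0.0728 mol/L

0.0728 mol/L


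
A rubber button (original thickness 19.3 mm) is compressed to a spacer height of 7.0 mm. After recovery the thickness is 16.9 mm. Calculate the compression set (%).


CS = (t0 - recovered) / (t0 - ts) * 100
= (19.3 - 16.9) / (19.3 - 7.0) * 100
= 2.4 / 12.3 * 100
= 19.5%

19.5%


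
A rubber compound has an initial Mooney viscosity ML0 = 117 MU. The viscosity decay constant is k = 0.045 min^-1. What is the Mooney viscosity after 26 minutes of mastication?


ML = ML0 * exp(-k * t)
ML = 117 * exp(-0.045 * 26)
ML = 117 * 0.3104
ML = 36.31 MU

36.31 MU


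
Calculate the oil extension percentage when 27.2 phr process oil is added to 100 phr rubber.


Oil % = oil / (100 + oil) * 100
= 27.2 / (100 + 27.2) * 100
= 27.2 / 127.2 * 100
= 21.38%

21.38%


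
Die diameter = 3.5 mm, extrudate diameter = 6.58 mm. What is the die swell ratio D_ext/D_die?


Die swell ratio = D_extrudate / D_die
= 6.58 / 3.5
= 1.88

Die swell = 1.88


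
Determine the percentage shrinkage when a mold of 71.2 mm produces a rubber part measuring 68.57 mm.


Shrinkage = (mold - part) / mold * 100
= (71.2 - 68.57) / 71.2 * 100
= 2.63 / 71.2 * 100
= 3.69%

3.69%


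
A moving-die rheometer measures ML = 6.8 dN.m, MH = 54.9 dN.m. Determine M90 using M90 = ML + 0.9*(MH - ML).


M90 = ML + 0.9 * (MH - ML)
M90 = 6.8 + 0.9 * (54.9 - 6.8)
M90 = 6.8 + 0.9 * 48.1
M90 = 50.09 dN.m

50.09 dN.m


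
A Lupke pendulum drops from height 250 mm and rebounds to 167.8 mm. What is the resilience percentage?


Resilience = h_rebound / h_drop * 100
= 167.8 / 250 * 100
= 67.1%

67.1%


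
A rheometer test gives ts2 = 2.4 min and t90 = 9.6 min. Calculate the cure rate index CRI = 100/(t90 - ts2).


CRI = 100 / (t90 - ts2)
= 100 / (9.6 - 2.4)
= 100 / 7.2
= 13.89 min^-1

13.89 min^-1


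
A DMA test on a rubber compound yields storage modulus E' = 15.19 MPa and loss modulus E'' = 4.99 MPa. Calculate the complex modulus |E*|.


|E*| = sqrt(E'^2 + E''^2)
= sqrt(15.19^2 + 4.99^2)
= sqrt(230.7361 + 24.9001)
= 15.989 MPa

15.989 MPa


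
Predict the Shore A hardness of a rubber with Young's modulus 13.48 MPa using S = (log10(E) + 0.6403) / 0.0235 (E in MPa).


log10(E) = 0.0235*S - 0.6403  =>  S = (log10(E) + 0.6403) / 0.0235
log10(13.48) = 1.129690
S = (1.129690 + 0.6403) / 0.0235 = 1.769990 / 0.0235
S = 75.3

Shore A = 75.3


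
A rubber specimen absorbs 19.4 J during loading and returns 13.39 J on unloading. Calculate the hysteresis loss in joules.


Hysteresis loss = loading - unloading
= 19.4 - 13.39
= 6.01 J

6.01 J


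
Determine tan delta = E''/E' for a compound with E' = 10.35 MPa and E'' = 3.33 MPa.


tan delta = E'' / E'
= 3.33 / 10.35
= 0.3217

tan delta = 0.3217


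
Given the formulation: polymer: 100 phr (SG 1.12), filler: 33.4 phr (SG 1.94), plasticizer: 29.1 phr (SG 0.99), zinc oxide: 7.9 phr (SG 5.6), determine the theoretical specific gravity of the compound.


Sum of weights = 170.4
Volume contributions:
  polymer: 100/1.12 = 89.2857
  filler: 33.4/1.94 = 17.2165
  plasticizer: 29.1/0.99 = 29.3939
  zinc oxide: 7.9/5.6 = 1.4107
Sum of volumes = 137.3069
SG = 170.4 / 137.3069 = 1.241

SG = 1.241


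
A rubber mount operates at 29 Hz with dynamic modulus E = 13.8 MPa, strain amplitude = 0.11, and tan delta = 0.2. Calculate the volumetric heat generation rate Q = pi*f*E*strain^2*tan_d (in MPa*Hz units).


Q = pi * f * E * strain^2 * tan_d
= pi * 29 * 13.8 * 0.11^2 * 0.2
= pi * 29 * 13.8 * 0.0121 * 0.2
= 3.0426

Q = 3.0426


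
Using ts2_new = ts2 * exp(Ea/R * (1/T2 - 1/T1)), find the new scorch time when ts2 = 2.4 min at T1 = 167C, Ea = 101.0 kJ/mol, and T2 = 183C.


Convert temperatures: T1 = 167 + 273.15 = 440.15 K, T2 = 183 + 273.15 = 456.15 K
ts2_new = 2.4 * exp(101000 / 8.314 * (1/456.15 - 1/440.15))
1/T2 - 1/T1 = -7.9691e-05
ts2_new = 0.91 min

0.91 min


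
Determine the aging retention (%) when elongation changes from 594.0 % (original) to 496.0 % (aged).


Retention = aged / original * 100
= 496.0 / 594.0 * 100
= 83.5%

83.5%


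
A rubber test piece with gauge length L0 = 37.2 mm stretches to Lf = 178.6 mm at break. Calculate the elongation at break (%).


Elongation = (Lf - L0) / L0 * 100
= (178.6 - 37.2) / 37.2 * 100
= 141.4 / 37.2 * 100
= 380.1%

380.1%


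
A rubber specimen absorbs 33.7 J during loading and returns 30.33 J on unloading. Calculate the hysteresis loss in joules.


Hysteresis loss = loading - unloading
= 33.7 - 30.33
= 3.37 J

3.37 J


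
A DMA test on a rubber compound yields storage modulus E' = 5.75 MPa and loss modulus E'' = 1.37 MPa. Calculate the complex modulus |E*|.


|E*| = sqrt(E'^2 + E''^2)
= sqrt(5.75^2 + 1.37^2)
= sqrt(33.0625 + 1.8769)
= 5.911 MPa

5.911 MPa


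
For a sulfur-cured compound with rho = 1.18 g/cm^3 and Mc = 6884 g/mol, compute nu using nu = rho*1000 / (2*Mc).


nu = rho * 1000 / (2 * Mc)
nu = 1.18 * 1000 / (2 * 6884)
nu = 1180.0 / 13768
nu = 0.0857 mol/L

0.0857 mol/L


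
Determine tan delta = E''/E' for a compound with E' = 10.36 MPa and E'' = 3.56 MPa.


tan delta = E'' / E'
= 3.56 / 10.36
= 0.3436

tan delta = 0.3436


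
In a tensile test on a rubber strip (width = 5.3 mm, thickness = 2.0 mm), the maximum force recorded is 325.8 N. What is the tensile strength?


Area = width * thickness = 5.3 * 2.0 = 10.6 mm^2
TS = force / area = 325.8 / 10.6 = 30.74 MPa

30.74 MPa


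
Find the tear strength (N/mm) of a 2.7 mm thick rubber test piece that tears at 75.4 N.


Tear strength = force / thickness
= 75.4 / 2.7
= 27.93 N/mm

27.93 N/mm


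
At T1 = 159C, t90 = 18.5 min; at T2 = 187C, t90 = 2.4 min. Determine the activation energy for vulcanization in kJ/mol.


T1 = 432.15 K, T2 = 460.15 K
1/T1 - 1/T2 = 1.4081e-04
ln(t1/t2) = ln(18.5/2.4) = 2.0423
Ea = 8.314 * 2.0423 / 1.4081e-04 = 120588.5003 J/mol
Ea = 120.59 kJ/mol

120.59 kJ/mol


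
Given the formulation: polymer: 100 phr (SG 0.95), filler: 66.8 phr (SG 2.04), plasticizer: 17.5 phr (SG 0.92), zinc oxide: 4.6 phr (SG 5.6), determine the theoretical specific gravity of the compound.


Sum of weights = 188.9
Volume contributions:
  polymer: 100/0.95 = 105.2632
  filler: 66.8/2.04 = 32.7451
  plasticizer: 17.5/0.92 = 19.0217
  zinc oxide: 4.6/5.6 = 0.8214
Sum of volumes = 157.8514
SG = 188.9 / 157.8514 = 1.197

SG = 1.197


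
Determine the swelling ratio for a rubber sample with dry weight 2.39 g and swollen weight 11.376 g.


Q = W_swollen / W_dry
Q = 11.376 / 2.39
Q = 4.76

Q = 4.76


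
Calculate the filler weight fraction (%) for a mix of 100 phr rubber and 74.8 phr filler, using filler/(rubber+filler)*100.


Filler % = filler / (rubber + filler) * 100
= 74.8 / (100 + 74.8) * 100
= 74.8 / 174.8 * 100
= 42.79%

42.79%


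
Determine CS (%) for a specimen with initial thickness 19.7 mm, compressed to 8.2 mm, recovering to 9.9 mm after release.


CS = (t0 - recovered) / (t0 - ts) * 100
= (19.7 - 9.9) / (19.7 - 8.2) * 100
= 9.8 / 11.5 * 100
= 85.2%

85.2%


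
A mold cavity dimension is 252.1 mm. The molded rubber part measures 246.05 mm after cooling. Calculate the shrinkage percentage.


Shrinkage = (mold - part) / mold * 100
= (252.1 - 246.05) / 252.1 * 100
= 6.05 / 252.1 * 100
= 2.4%

2.4%


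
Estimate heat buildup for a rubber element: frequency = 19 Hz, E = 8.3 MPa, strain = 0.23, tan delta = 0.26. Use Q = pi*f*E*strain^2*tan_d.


Q = pi * f * E * strain^2 * tan_d
= pi * 19 * 8.3 * 0.23^2 * 0.26
= pi * 19 * 8.3 * 0.0529 * 0.26
= 6.8141

Q = 6.8141


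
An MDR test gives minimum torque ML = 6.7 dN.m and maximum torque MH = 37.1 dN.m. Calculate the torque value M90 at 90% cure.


M90 = ML + 0.9 * (MH - ML)
M90 = 6.7 + 0.9 * (37.1 - 6.7)
M90 = 6.7 + 0.9 * 30.4
M90 = 34.06 dN.m

34.06 dN.m


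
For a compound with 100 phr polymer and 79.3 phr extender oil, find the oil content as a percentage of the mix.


Oil % = oil / (100 + oil) * 100
= 79.3 / (100 + 79.3) * 100
= 79.3 / 179.3 * 100
= 44.23%

44.23%


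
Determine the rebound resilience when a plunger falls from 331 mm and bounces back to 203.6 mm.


Resilience = h_rebound / h_drop * 100
= 203.6 / 331 * 100
= 61.5%

61.5%


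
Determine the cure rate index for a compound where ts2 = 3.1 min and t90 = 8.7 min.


CRI = 100 / (t90 - ts2)
= 100 / (8.7 - 3.1)
= 100 / 5.6
= 17.86 min^-1

17.86 min^-1


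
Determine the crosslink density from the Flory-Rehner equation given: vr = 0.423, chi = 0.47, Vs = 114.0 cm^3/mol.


ln(1 - vr) = ln(1 - 0.423) = -0.5499
Numerator = -((-0.5499) + 0.423 + 0.47 * 0.423^2) = 0.0428
Denominator = 114.0 * (0.423^(1/3) - 0.423/2) = 61.4649
nu = 0.0428 / 61.4649 = 6.9660e-04 mol/cm^3

6.9660e-04 mol/cm^3


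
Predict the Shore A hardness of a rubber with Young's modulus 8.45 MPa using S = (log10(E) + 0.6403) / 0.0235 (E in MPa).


log10(E) = 0.0235*S - 0.6403  =>  S = (log10(E) + 0.6403) / 0.0235
log10(8.45) = 0.926857
S = (0.926857 + 0.6403) / 0.0235 = 1.567157 / 0.0235
S = 66.7

Shore A = 66.7


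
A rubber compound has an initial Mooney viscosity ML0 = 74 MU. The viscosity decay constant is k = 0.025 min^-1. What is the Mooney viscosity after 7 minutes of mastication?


ML = ML0 * exp(-k * t)
ML = 74 * exp(-0.025 * 7)
ML = 74 * 0.8395
ML = 62.12 MU

62.12 MU


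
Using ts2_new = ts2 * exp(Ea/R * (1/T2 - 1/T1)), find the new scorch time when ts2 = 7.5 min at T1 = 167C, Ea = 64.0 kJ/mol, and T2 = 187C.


Convert temperatures: T1 = 167 + 273.15 = 440.15 K, T2 = 187 + 273.15 = 460.15 K
ts2_new = 7.5 * exp(64000 / 8.314 * (1/460.15 - 1/440.15))
1/T2 - 1/T1 = -9.8748e-05
ts2_new = 3.51 min

3.51 min


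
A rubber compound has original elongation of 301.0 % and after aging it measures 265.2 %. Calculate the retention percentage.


Retention = aged / original * 100
= 265.2 / 301.0 * 100
= 88.1%

88.1%


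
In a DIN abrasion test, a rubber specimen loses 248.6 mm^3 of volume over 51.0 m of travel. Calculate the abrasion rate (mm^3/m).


Rate = volume_loss / distance
= 248.6 / 51.0
= 4.875 mm^3/m

4.875 mm^3/m


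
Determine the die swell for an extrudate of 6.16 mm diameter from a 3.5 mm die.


Die swell ratio = D_extrudate / D_die
= 6.16 / 3.5
= 1.76

Die swell = 1.76


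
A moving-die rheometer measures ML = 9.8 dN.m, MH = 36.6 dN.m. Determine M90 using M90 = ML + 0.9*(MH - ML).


M90 = ML + 0.9 * (MH - ML)
M90 = 9.8 + 0.9 * (36.6 - 9.8)
M90 = 9.8 + 0.9 * 26.8
M90 = 33.92 dN.m

33.92 dN.m


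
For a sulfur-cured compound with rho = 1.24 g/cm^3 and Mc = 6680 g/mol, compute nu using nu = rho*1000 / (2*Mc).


nu = rho * 1000 / (2 * Mc)
nu = 1.24 * 1000 / (2 * 6680)
nu = 1240.0 / 13360
nu = 0.0928 mol/L

0.0928 mol/L


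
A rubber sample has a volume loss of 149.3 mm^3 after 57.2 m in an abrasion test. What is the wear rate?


Rate = volume_loss / distance
= 149.3 / 57.2
= 2.61 mm^3/m

2.61 mm^3/m


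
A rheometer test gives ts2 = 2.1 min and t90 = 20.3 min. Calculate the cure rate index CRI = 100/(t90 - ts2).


CRI = 100 / (t90 - ts2)
= 100 / (20.3 - 2.1)
= 100 / 18.2
= 5.49 min^-1

5.49 min^-1


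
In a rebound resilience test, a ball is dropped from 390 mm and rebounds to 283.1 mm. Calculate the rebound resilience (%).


Resilience = h_rebound / h_drop * 100
= 283.1 / 390 * 100
= 72.6%

72.6%


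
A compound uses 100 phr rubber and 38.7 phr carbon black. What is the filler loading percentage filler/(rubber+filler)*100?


Filler % = filler / (rubber + filler) * 100
= 38.7 / (100 + 38.7) * 100
= 38.7 / 138.7 * 100
= 27.9%

27.9%


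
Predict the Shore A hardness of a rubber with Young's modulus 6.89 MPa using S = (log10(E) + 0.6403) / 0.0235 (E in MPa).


log10(E) = 0.0235*S - 0.6403  =>  S = (log10(E) + 0.6403) / 0.0235
log10(6.89) = 0.838219
S = (0.838219 + 0.6403) / 0.0235 = 1.478519 / 0.0235
S = 62.9

Shore A = 62.9


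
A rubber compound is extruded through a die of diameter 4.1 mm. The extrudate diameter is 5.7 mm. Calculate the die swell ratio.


Die swell ratio = D_extrudate / D_die
= 5.7 / 4.1
= 1.39

Die swell = 1.39


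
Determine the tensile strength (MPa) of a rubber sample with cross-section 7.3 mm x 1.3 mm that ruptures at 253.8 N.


Area = width * thickness = 7.3 * 1.3 = 9.49 mm^2
TS = force / area = 253.8 / 9.49 = 26.74 MPa

26.74 MPa


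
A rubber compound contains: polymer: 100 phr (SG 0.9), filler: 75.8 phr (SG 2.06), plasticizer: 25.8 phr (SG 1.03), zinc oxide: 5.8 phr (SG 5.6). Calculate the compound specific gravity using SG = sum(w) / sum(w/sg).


Sum of weights = 207.4
Volume contributions:
  polymer: 100/0.9 = 111.1111
  filler: 75.8/2.06 = 36.7961
  plasticizer: 25.8/1.03 = 25.0485
  zinc oxide: 5.8/5.6 = 1.0357
Sum of volumes = 173.9915
SG = 207.4 / 173.9915 = 1.192

SG = 1.192


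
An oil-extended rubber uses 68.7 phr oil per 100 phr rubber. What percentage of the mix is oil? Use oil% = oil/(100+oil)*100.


Oil % = oil / (100 + oil) * 100
= 68.7 / (100 + 68.7) * 100
= 68.7 / 168.7 * 100
= 40.72%

40.72%


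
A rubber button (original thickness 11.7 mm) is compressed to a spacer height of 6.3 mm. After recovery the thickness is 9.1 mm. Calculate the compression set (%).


CS = (t0 - recovered) / (t0 - ts) * 100
= (11.7 - 9.1) / (11.7 - 6.3) * 100
= 2.6 / 5.4 * 100
= 48.1%

48.1%


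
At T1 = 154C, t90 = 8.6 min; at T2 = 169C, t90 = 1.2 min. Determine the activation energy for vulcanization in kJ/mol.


T1 = 427.15 K, T2 = 442.15 K
1/T1 - 1/T2 = 7.9422e-05
ln(t1/t2) = ln(8.6/1.2) = 1.9694
Ea = 8.314 * 1.9694 / 7.9422e-05 = 206163.4618 J/mol
Ea = 206.16 kJ/mol

206.16 kJ/mol


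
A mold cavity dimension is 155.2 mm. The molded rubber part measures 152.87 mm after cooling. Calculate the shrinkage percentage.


Shrinkage = (mold - part) / mold * 100
= (155.2 - 152.87) / 155.2 * 100
= 2.33 / 155.2 * 100
= 1.5%

1.5%


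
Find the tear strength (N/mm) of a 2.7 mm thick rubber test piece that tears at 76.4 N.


Tear strength = force / thickness
= 76.4 / 2.7
= 28.3 N/mm

28.3 N/mm


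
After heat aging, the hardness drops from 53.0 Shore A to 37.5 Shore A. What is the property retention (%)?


Retention = aged / original * 100
= 37.5 / 53.0 * 100
= 70.8%

70.8%


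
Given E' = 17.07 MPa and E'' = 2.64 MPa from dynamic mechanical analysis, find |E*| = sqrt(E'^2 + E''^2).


|E*| = sqrt(E'^2 + E''^2)
= sqrt(17.07^2 + 2.64^2)
= sqrt(291.3849 + 6.9696)
= 17.273 MPa

17.273 MPa


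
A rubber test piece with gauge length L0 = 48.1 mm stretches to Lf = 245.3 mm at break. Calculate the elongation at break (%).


Elongation = (Lf - L0) / L0 * 100
= (245.3 - 48.1) / 48.1 * 100
= 197.2 / 48.1 * 100
= 410.0%

410.0%


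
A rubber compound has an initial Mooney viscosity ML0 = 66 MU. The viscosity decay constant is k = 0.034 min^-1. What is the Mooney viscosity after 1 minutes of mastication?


ML = ML0 * exp(-k * t)
ML = 66 * exp(-0.034 * 1)
ML = 66 * 0.9666
ML = 63.79 MU

63.79 MU


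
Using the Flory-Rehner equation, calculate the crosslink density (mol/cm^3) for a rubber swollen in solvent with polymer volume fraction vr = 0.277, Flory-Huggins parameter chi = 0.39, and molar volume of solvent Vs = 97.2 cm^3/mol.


ln(1 - vr) = ln(1 - 0.277) = -0.3243
Numerator = -((-0.3243) + 0.277 + 0.39 * 0.277^2) = 0.0174
Denominator = 97.2 * (0.277^(1/3) - 0.277/2) = 49.8994
nu = 0.0174 / 49.8994 = 3.4914e-04 mol/cm^3

3.4914e-04 mol/cm^3


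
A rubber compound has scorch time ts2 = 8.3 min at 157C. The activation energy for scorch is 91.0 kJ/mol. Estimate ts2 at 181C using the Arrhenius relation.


Convert temperatures: T1 = 157 + 273.15 = 430.15 K, T2 = 181 + 273.15 = 454.15 K
ts2_new = 8.3 * exp(91000 / 8.314 * (1/454.15 - 1/430.15))
1/T2 - 1/T1 = -1.2285e-04
ts2_new = 2.16 min

2.16 min


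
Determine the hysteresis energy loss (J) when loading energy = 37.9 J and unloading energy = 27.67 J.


Hysteresis loss = loading - unloading
= 37.9 - 27.67
= 10.23 J

10.23 J


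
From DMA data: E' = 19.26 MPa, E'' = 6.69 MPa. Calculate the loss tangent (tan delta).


tan delta = E'' / E'
= 6.69 / 19.26
= 0.3474

tan delta = 0.3474


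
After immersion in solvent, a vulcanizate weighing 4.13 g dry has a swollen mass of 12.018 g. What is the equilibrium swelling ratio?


Q = W_swollen / W_dry
Q = 12.018 / 4.13
Q = 2.91

Q = 2.91


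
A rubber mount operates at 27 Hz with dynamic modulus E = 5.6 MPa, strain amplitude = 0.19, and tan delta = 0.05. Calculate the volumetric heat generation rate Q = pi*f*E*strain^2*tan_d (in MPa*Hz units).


Q = pi * f * E * strain^2 * tan_d
= pi * 27 * 5.6 * 0.19^2 * 0.05
= pi * 27 * 5.6 * 0.0361 * 0.05
= 0.8574

Q = 0.8574


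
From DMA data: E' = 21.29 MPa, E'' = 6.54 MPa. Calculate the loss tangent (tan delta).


tan delta = E'' / E'
= 6.54 / 21.29
= 0.3072

tan delta = 0.3072


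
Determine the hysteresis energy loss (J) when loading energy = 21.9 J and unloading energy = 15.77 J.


Hysteresis loss = loading - unloading
= 21.9 - 15.77
= 6.13 J

6.13 J


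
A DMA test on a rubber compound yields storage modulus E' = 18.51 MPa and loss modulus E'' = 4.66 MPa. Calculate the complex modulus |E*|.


|E*| = sqrt(E'^2 + E''^2)
= sqrt(18.51^2 + 4.66^2)
= sqrt(342.6201 + 21.7156)
= 19.088 MPa

19.088 MPa


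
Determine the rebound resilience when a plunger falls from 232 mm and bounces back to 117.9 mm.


Resilience = h_rebound / h_drop * 100
= 117.9 / 232 * 100
= 50.8%

50.8%


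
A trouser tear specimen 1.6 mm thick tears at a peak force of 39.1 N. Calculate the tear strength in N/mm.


Tear strength = force / thickness
= 39.1 / 1.6
= 24.44 N/mm

24.44 N/mm


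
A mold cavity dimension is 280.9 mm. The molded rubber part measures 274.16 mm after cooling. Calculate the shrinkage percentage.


Shrinkage = (mold - part) / mold * 100
= (280.9 - 274.16) / 280.9 * 100
= 6.74 / 280.9 * 100
= 2.4%

2.4%


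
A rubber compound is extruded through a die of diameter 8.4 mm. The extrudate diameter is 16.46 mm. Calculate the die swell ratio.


Die swell ratio = D_extrudate / D_die
= 16.46 / 8.4
= 1.96

Die swell = 1.96


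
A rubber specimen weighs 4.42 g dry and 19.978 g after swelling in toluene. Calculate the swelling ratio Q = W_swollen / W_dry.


Q = W_swollen / W_dry
Q = 19.978 / 4.42
Q = 4.52

Q = 4.52


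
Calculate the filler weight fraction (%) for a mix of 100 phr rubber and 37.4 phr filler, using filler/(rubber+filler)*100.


Filler % = filler / (rubber + filler) * 100
= 37.4 / (100 + 37.4) * 100
= 37.4 / 137.4 * 100
= 27.22%

27.22%


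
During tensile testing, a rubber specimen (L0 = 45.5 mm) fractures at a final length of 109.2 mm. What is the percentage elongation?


Elongation = (Lf - L0) / L0 * 100
= (109.2 - 45.5) / 45.5 * 100
= 63.7 / 45.5 * 100
= 140.0%

140.0%


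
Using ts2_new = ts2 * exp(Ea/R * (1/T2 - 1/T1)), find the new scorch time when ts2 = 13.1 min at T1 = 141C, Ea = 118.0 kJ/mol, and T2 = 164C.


Convert temperatures: T1 = 141 + 273.15 = 414.15 K, T2 = 164 + 273.15 = 437.15 K
ts2_new = 13.1 * exp(118000 / 8.314 * (1/437.15 - 1/414.15))
1/T2 - 1/T1 = -1.2704e-04
ts2_new = 2.16 min

2.16 min


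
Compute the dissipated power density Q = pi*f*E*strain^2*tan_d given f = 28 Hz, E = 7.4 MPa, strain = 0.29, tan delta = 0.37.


Q = pi * f * E * strain^2 * tan_d
= pi * 28 * 7.4 * 0.29^2 * 0.37
= pi * 28 * 7.4 * 0.0841 * 0.37
= 20.2552

Q = 20.2552


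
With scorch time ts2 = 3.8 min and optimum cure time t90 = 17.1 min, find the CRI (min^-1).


CRI = 100 / (t90 - ts2)
= 100 / (17.1 - 3.8)
= 100 / 13.3
= 7.52 min^-1

7.52 min^-1


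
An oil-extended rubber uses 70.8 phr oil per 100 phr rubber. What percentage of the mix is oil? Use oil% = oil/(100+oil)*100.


Oil % = oil / (100 + oil) * 100
= 70.8 / (100 + 70.8) * 100
= 70.8 / 170.8 * 100
= 41.45%

41.45%


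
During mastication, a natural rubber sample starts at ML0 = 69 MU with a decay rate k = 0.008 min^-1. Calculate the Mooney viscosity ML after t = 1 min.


ML = ML0 * exp(-k * t)
ML = 69 * exp(-0.008 * 1)
ML = 69 * 0.9920
ML = 68.45 MU

68.45 MU


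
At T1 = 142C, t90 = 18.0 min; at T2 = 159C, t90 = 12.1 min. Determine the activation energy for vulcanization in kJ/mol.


T1 = 415.15 K, T2 = 432.15 K
1/T1 - 1/T2 = 9.4757e-05
ln(t1/t2) = ln(18.0/12.1) = 0.3972
Ea = 8.314 * 0.3972 / 9.4757e-05 = 34847.6146 J/mol
Ea = 34.85 kJ/mol

34.85 kJ/mol


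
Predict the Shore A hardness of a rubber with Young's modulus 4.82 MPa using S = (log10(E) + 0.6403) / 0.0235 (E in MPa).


log10(E) = 0.0235*S - 0.6403  =>  S = (log10(E) + 0.6403) / 0.0235
log10(4.82) = 0.683047
S = (0.683047 + 0.6403) / 0.0235 = 1.323347 / 0.0235
S = 56.3

Shore A = 56.3
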